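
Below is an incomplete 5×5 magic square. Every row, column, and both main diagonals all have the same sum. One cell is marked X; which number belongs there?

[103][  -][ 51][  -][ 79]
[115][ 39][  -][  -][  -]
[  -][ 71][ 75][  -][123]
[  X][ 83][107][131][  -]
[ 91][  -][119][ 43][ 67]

59

Main diagonal is complete and sums to 415; that is the magic constant.
From row 5, 415 − (91 + 119 + 43 + 67) gives (5,2) = 95.
Column 2 needs 415; the known cells sum to 288, so (1,2) = 127.
The remaining cell in column 3 is (2,3) = 415 − 352 = 63.
Using anti-diagonal: 79 + 75 + 83 + 91 + ? → (2,4) = 415 − 328 = 87.
Row 1: 103 + 127 + 51 + 79 + ? = 415, so (1,4) = 55.
Using row 2: 115 + 39 + 63 + 87 + ? → (2,5) = 415 − 304 = 111.
Column 4 must total 415; the given cells sum to 316, so (3,4) = 99.
Using column 5: 79 + 111 + 123 + 67 + ? → (4,5) = 415 − 380 = 35.
Row 3 needs 415; the known cells sum to 368, so (3,1) = 47.
From row 4, 415 − (83 + 107 + 131 + 35) gives (4,1) = 59.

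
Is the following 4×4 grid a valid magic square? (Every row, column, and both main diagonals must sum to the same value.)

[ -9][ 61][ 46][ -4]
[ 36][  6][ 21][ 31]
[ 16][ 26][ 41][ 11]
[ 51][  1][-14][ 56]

Yes

Row 1: -9 + 61 + 46 + (-4) = 94.
Row 2: 36 + 6 + 21 + 31 = 94.
Row 3: 16 + 26 + 41 + 11 = 94.
Row 4: 51 + 1 + (-14) + 56 = 94.
Column 1: -9 + 36 + 16 + 51 = 94.
Column 2: 61 + 6 + 26 + 1 = 94.
Column 3: 46 + 21 + 41 + (-14) = 94.
Column 4: -4 + 31 + 11 + 56 = 94.
Main diagonal: -9 + 6 + 41 + 56 = 94.
Anti-diagonal: -4 + 21 + 26 + 51 = 94.
All lines sum to 94.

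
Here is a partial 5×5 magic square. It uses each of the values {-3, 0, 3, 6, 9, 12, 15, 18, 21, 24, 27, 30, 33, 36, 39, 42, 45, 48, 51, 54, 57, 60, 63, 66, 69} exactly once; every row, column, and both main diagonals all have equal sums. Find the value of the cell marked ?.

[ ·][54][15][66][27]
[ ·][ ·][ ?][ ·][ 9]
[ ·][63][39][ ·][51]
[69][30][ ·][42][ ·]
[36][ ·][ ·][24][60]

The 25 entries sum to 825, so each line sums to 825/5 = 165.
Row 1 needs 165; the known cells sum to 162, so (1,1) = 3.
Using column 5: 27 + 9 + 51 + 60 + ? → (4,5) = 165 − 147 = 18.
Main diagonal must total 165; the given cells sum to 144, so (2,2) = 21.
The remaining cell in anti-diagonal is (2,4) = 165 − 132 = 33.
Using row 4: 69 + 30 + 42 + 18 + ? → (4,3) = 165 − 159 = 6.
The remaining cell in column 2 is (5,2) = 165 − 168 = -3.
Column 4 needs 165; the known cells sum to 165, so (3,4) = 0.
Row 3: 63 + 39 + 0 + 51 + ? = 165, so (3,1) = 12.
The remaining cell in row 5 is (5,3) = 165 − 117 = 48.
Using column 1: 3 + 12 + 69 + 36 + ? → (2,1) = 165 − 120 = 45.
The remaining cell in column 3 is (2,3) = 165 − 108 = 57.

57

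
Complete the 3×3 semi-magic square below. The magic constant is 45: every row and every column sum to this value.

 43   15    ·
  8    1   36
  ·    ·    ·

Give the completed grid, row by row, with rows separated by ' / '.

43 15 -13 / 8 1 36 / -6 29 22

Row 1: 43 + 15 + ? = 45, so (1,3) = -13.
Column 1: 43 + 8 + ? = 45, so (3,1) = -6.
From column 2, 45 − (15 + 1) gives (3,2) = 29.
From column 3, 45 − (-13 + 36) gives (3,3) = 22.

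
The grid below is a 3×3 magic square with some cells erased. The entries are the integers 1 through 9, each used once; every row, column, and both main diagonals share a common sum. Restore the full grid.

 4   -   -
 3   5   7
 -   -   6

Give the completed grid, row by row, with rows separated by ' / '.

4 9 2 / 3 5 7 / 8 1 6

The entries are 1 through 9, which sum to 45, so each line sums to 45/3 = 15.
Using column 1: 4 + 3 + ? → (3,1) = 15 − 7 = 8.
From column 3, 15 − (7 + 6) gives (1,3) = 2.
From row 1, 15 − (4 + 2) gives (1,2) = 9.
Using row 3: 8 + 6 + ? → (3,2) = 15 − 14 = 1.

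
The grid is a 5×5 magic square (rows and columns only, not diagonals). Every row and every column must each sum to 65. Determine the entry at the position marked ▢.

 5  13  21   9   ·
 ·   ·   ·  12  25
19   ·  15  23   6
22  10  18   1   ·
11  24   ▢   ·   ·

From row 1, 65 − (5 + 13 + 21 + 9) gives (1,5) = 17.
Row 3 needs 65; the known cells sum to 63, so (3,2) = 2.
Using row 4: 22 + 10 + 18 + 1 + ? → (4,5) = 65 − 51 = 14.
Column 1 must total 65; the given cells sum to 57, so (2,1) = 8.
Column 2 must total 65; the given cells sum to 49, so (2,2) = 16.
Column 4: 9 + 12 + 23 + 1 + ? = 65, so (5,4) = 20.
Column 5 must total 65; the given cells sum to 62, so (5,5) = 3.
From row 2, 65 − (8 + 16 + 12 + 25) gives (2,3) = 4.
Row 5: 11 + 24 + 20 + 3 + ? = 65, so (5,3) = 7.

7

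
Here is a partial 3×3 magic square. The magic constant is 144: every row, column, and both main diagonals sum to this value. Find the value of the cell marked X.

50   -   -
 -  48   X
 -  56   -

44

Using column 2: 48 + 56 + ? → (1,2) = 144 − 104 = 40.
Using main diagonal: 50 + 48 + ? → (3,3) = 144 − 98 = 46.
Using row 1: 50 + 40 + ? → (1,3) = 144 − 90 = 54.
Row 3 must total 144; the given cells sum to 102, so (3,1) = 42.
Column 1 must total 144; the given cells sum to 92, so (2,1) = 52.
Using column 3: 54 + 46 + ? → (2,3) = 144 − 100 = 44.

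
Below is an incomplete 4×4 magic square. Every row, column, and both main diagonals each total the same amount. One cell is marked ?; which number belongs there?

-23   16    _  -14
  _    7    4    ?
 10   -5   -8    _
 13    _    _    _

-11

Anti-diagonal is complete and sums to -2; that is the magic constant.
From row 1, -2 − (-23 + 16 + (-14)) gives (1,3) = 19.
Row 3: 10 + (-5) + (-8) + ? = -2, so (3,4) = 1.
The remaining cell in column 1 is (2,1) = -2 − 0 = -2.
The remaining cell in column 2 is (4,2) = -2 − 18 = -20.
Using column 3: 19 + 4 + (-8) + ? → (4,3) = -2 − 15 = -17.
Main diagonal must total -2; the given cells sum to -24, so (4,4) = 22.
From row 2, -2 − (-2 + 7 + 4) gives (2,4) = -11.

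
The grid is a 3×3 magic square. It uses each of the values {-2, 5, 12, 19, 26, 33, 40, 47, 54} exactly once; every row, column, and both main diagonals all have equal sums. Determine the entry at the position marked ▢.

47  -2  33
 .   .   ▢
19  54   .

40

The 9 entries sum to 234, so each line sums to 234/3 = 78.
Row 3 needs 78; the known cells sum to 73, so (3,3) = 5.
The remaining cell in column 1 is (2,1) = 78 − 66 = 12.
Using column 2: -2 + 54 + ? → (2,2) = 78 − 52 = 26.
Column 3 needs 78; the known cells sum to 38, so (2,3) = 40.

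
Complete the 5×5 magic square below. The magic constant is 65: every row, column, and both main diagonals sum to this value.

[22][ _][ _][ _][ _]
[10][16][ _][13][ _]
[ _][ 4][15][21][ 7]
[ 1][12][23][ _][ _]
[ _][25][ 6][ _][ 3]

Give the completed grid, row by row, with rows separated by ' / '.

22 8 19 5 11 / 10 16 2 13 24 / 18 4 15 21 7 / 1 12 23 9 20 / 14 25 6 17 3

Using row 3: 4 + 15 + 21 + 7 + ? → (3,1) = 65 − 47 = 18.
Using column 1: 22 + 10 + 18 + 1 + ? → (5,1) = 65 − 51 = 14.
Column 2 needs 65; the known cells sum to 57, so (1,2) = 8.
The remaining cell in main diagonal is (4,4) = 65 − 56 = 9.
Using anti-diagonal: 13 + 15 + 12 + 14 + ? → (1,5) = 65 − 54 = 11.
Using row 4: 1 + 12 + 23 + 9 + ? → (4,5) = 65 − 45 = 20.
Using row 5: 14 + 25 + 6 + 3 + ? → (5,4) = 65 − 48 = 17.
From column 4, 65 − (13 + 21 + 9 + 17) gives (1,4) = 5.
Column 5 needs 65; the known cells sum to 41, so (2,5) = 24.
Row 1: 22 + 8 + 5 + 11 + ? = 65, so (1,3) = 19.
Row 2: 10 + 16 + 13 + 24 + ? = 65, so (2,3) = 2.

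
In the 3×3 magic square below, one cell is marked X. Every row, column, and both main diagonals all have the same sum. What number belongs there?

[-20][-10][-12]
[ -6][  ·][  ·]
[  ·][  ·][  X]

Row 1 is complete and sums to -42; that is the magic constant.
The remaining cell in column 1 is (3,1) = -42 − (-26) = -16.
Using anti-diagonal: -12 + (-16) + ? → (2,2) = -42 − (-28) = -14.
Row 2: -6 + (-14) + ? = -42, so (2,3) = -22.
Column 2 must total -42; the given cells sum to -24, so (3,2) = -18.
From column 3, -42 − (-12 + (-22)) gives (3,3) = -8.

-8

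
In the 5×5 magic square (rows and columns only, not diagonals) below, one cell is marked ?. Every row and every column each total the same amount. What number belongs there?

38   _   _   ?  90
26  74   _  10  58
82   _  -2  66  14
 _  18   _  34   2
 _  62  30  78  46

Column 5 is complete and sums to 210; that is the magic constant.
Row 2 must total 210; the given cells sum to 168, so (2,3) = 42.
Row 3 needs 210; the known cells sum to 160, so (3,2) = 50.
From row 5, 210 − (62 + 30 + 78 + 46) gives (5,1) = -6.
From column 1, 210 − (38 + 26 + 82 + (-6)) gives (4,1) = 70.
Using column 2: 74 + 50 + 18 + 62 + ? → (1,2) = 210 − 204 = 6.
The remaining cell in column 4 is (1,4) = 210 − 188 = 22.

22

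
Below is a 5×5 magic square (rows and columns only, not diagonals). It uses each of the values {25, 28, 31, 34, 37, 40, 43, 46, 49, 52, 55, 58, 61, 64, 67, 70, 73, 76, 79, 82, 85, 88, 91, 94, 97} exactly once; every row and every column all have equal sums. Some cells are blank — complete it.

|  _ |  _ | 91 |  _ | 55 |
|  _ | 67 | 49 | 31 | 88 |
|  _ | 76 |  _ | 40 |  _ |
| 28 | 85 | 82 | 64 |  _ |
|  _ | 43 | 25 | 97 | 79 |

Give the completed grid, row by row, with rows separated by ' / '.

The 25 entries sum to 1525, so each line sums to 1525/5 = 305.
Row 2: 67 + 49 + 31 + 88 + ? = 305, so (2,1) = 70.
Row 4 must total 305; the given cells sum to 259, so (4,5) = 46.
Row 5 needs 305; the known cells sum to 244, so (5,1) = 61.
From column 2, 305 − (67 + 76 + 85 + 43) gives (1,2) = 34.
Column 3: 91 + 49 + 82 + 25 + ? = 305, so (3,3) = 58.
From column 4, 305 − (31 + 40 + 64 + 97) gives (1,4) = 73.
Column 5: 55 + 88 + 46 + 79 + ? = 305, so (3,5) = 37.
Row 1: 34 + 91 + 73 + 55 + ? = 305, so (1,1) = 52.
The remaining cell in row 3 is (3,1) = 305 − 211 = 94.

52 34 91 73 55 / 70 67 49 31 88 / 94 76 58 40 37 / 28 85 82 64 46 / 61 43 25 97 79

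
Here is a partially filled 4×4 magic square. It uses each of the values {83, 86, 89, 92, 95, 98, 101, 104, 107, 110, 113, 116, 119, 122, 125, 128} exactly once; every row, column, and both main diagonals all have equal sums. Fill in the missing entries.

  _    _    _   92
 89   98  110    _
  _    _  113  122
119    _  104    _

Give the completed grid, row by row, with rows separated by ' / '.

The 16 entries sum to 1688, so each line sums to 1688/4 = 422.
Row 2: 89 + 98 + 110 + ? = 422, so (2,4) = 125.
Column 3 needs 422; the known cells sum to 327, so (1,3) = 95.
From column 4, 422 − (92 + 125 + 122) gives (4,4) = 83.
Using main diagonal: 98 + 113 + 83 + ? → (1,1) = 422 − 294 = 128.
Anti-diagonal must total 422; the given cells sum to 321, so (3,2) = 101.
The remaining cell in row 1 is (1,2) = 422 − 315 = 107.
The remaining cell in row 3 is (3,1) = 422 − 336 = 86.
The remaining cell in row 4 is (4,2) = 422 − 306 = 116.

128 107 95 92 / 89 98 110 125 / 86 101 113 122 / 119 116 104 83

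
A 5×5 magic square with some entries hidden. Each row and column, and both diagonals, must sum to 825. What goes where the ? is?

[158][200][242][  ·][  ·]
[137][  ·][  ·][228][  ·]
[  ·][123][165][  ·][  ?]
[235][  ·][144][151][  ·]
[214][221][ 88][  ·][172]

249

Row 5 needs 825; the known cells sum to 695, so (5,4) = 130.
Column 1: 158 + 137 + 235 + 214 + ? = 825, so (3,1) = 81.
Using column 3: 242 + 165 + 144 + 88 + ? → (2,3) = 825 − 639 = 186.
Using main diagonal: 158 + 165 + 151 + 172 + ? → (2,2) = 825 − 646 = 179.
Row 2 must total 825; the given cells sum to 730, so (2,5) = 95.
The remaining cell in column 2 is (4,2) = 825 − 723 = 102.
From anti-diagonal, 825 − (228 + 165 + 102 + 214) gives (1,5) = 116.
Row 1: 158 + 200 + 242 + 116 + ? = 825, so (1,4) = 109.
Using row 4: 235 + 102 + 144 + 151 + ? → (4,5) = 825 − 632 = 193.
Column 4 needs 825; the known cells sum to 618, so (3,4) = 207.
Using column 5: 116 + 95 + 193 + 172 + ? → (3,5) = 825 − 576 = 249.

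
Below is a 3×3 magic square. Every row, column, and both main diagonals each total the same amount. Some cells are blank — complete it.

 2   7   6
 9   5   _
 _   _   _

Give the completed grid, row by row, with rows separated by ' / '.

2 7 6 / 9 5 1 / 4 3 8

Row 1 is already complete: 2 + 7 + 6 = 15, so that is the magic constant.
Using row 2: 9 + 5 + ? → (2,3) = 15 − 14 = 1.
From column 1, 15 − (2 + 9) gives (3,1) = 4.
From column 2, 15 − (7 + 5) gives (3,2) = 3.
From column 3, 15 − (6 + 1) gives (3,3) = 8.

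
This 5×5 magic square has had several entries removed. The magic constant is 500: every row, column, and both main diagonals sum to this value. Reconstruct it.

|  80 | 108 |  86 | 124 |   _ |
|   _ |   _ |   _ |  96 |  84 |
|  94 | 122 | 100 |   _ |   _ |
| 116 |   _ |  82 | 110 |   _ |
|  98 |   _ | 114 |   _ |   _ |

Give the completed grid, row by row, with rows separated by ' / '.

Row 1 needs 500; the known cells sum to 398, so (1,5) = 102.
The remaining cell in column 1 is (2,1) = 500 − 388 = 112.
From column 3, 500 − (86 + 100 + 82 + 114) gives (2,3) = 118.
Anti-diagonal needs 500; the known cells sum to 396, so (4,2) = 104.
Row 2 must total 500; the given cells sum to 410, so (2,2) = 90.
The remaining cell in row 4 is (4,5) = 500 − 412 = 88.
Column 2 must total 500; the given cells sum to 424, so (5,2) = 76.
Main diagonal must total 500; the given cells sum to 380, so (5,5) = 120.
Row 5 needs 500; the known cells sum to 408, so (5,4) = 92.
From column 4, 500 − (124 + 96 + 110 + 92) gives (3,4) = 78.
The remaining cell in column 5 is (3,5) = 500 − 394 = 106.

80 108 86 124 102 / 112 90 118 96 84 / 94 122 100 78 106 / 116 104 82 110 88 / 98 76 114 92 120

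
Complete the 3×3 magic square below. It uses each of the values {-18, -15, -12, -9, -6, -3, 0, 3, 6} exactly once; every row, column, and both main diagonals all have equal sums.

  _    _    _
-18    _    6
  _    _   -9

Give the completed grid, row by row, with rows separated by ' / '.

The 9 entries sum to -54, so each line sums to -54/3 = -18.
Using row 2: -18 + 6 + ? → (2,2) = -18 − (-12) = -6.
The remaining cell in column 3 is (1,3) = -18 − (-3) = -15.
Main diagonal: -6 + (-9) + ? = -18, so (1,1) = -3.
From anti-diagonal, -18 − (-15 + (-6)) gives (3,1) = 3.
The remaining cell in row 1 is (1,2) = -18 − (-18) = 0.
Row 3 must total -18; the given cells sum to -6, so (3,2) = -12.

-3 0 -15 / -18 -6 6 / 3 -12 -9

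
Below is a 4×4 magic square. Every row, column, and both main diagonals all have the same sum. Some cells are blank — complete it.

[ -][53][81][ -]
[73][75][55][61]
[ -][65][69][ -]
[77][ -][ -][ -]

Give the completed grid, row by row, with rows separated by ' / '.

63 53 81 67 / 73 75 55 61 / 51 65 69 79 / 77 71 59 57

Row 2 is already complete: 73 + 75 + 55 + 61 = 264, so that is the magic constant.
Column 2: 53 + 75 + 65 + ? = 264, so (4,2) = 71.
Using column 3: 81 + 55 + 69 + ? → (4,3) = 264 − 205 = 59.
Anti-diagonal must total 264; the given cells sum to 197, so (1,4) = 67.
The remaining cell in row 1 is (1,1) = 264 − 201 = 63.
Row 4: 77 + 71 + 59 + ? = 264, so (4,4) = 57.
From column 1, 264 − (63 + 73 + 77) gives (3,1) = 51.
Column 4 must total 264; the given cells sum to 185, so (3,4) = 79.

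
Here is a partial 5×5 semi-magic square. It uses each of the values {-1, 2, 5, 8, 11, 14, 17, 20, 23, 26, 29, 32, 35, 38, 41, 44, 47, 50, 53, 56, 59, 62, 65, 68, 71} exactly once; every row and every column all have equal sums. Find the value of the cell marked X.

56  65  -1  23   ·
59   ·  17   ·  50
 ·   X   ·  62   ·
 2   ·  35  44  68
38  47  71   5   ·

The 25 entries sum to 875, so each line sums to 875/5 = 175.
Row 1 must total 175; the given cells sum to 143, so (1,5) = 32.
Row 4 must total 175; the given cells sum to 149, so (4,2) = 26.
Row 5 must total 175; the given cells sum to 161, so (5,5) = 14.
Column 1 needs 175; the known cells sum to 155, so (3,1) = 20.
Column 3 must total 175; the given cells sum to 122, so (3,3) = 53.
Column 4 needs 175; the known cells sum to 134, so (2,4) = 41.
From column 5, 175 − (32 + 50 + 68 + 14) gives (3,5) = 11.
Row 2 needs 175; the known cells sum to 167, so (2,2) = 8.
Using row 3: 20 + 53 + 62 + 11 + ? → (3,2) = 175 − 146 = 29.

29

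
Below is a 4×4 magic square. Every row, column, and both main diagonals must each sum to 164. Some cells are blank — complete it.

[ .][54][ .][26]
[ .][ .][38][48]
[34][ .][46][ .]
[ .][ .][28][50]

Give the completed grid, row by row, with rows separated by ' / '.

32 54 52 26 / 42 36 38 48 / 34 44 46 40 / 56 30 28 50

Column 3 must total 164; the given cells sum to 112, so (1,3) = 52.
Column 4 must total 164; the given cells sum to 124, so (3,4) = 40.
Row 1: 54 + 52 + 26 + ? = 164, so (1,1) = 32.
From row 3, 164 − (34 + 46 + 40) gives (3,2) = 44.
Main diagonal: 32 + 46 + 50 + ? = 164, so (2,2) = 36.
Anti-diagonal: 26 + 38 + 44 + ? = 164, so (4,1) = 56.
Row 2 needs 164; the known cells sum to 122, so (2,1) = 42.
Using row 4: 56 + 28 + 50 + ? → (4,2) = 164 − 134 = 30.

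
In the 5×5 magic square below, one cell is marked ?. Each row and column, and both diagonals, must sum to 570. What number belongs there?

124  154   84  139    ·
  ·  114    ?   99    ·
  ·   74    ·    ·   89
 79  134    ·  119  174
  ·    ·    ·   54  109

Row 1: 124 + 154 + 84 + 139 + ? = 570, so (1,5) = 69.
Using row 4: 79 + 134 + 119 + 174 + ? → (4,3) = 570 − 506 = 64.
Column 2: 154 + 114 + 74 + 134 + ? = 570, so (5,2) = 94.
From column 4, 570 − (139 + 99 + 119 + 54) gives (3,4) = 159.
Column 5 must total 570; the given cells sum to 441, so (2,5) = 129.
The remaining cell in main diagonal is (3,3) = 570 − 466 = 104.
From anti-diagonal, 570 − (69 + 99 + 104 + 134) gives (5,1) = 164.
Row 3 needs 570; the known cells sum to 426, so (3,1) = 144.
Row 5 must total 570; the given cells sum to 421, so (5,3) = 149.
Using column 1: 124 + 144 + 79 + 164 + ? → (2,1) = 570 − 511 = 59.
From column 3, 570 − (84 + 104 + 64 + 149) gives (2,3) = 169.

169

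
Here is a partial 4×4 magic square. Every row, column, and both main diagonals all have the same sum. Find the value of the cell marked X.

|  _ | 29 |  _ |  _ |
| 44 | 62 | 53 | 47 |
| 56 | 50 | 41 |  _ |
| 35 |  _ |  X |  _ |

Row 2 is complete and sums to 206; that is the magic constant.
Row 3 needs 206; the known cells sum to 147, so (3,4) = 59.
Using column 1: 44 + 56 + 35 + ? → (1,1) = 206 − 135 = 71.
Column 2: 29 + 62 + 50 + ? = 206, so (4,2) = 65.
From main diagonal, 206 − (71 + 62 + 41) gives (4,4) = 32.
Anti-diagonal needs 206; the known cells sum to 138, so (1,4) = 68.
Row 1 needs 206; the known cells sum to 168, so (1,3) = 38.
Row 4 must total 206; the given cells sum to 132, so (4,3) = 74.

74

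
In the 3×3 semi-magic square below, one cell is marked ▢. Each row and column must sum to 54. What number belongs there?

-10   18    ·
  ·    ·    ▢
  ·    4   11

Row 1 must total 54; the given cells sum to 8, so (1,3) = 46.
Row 3 needs 54; the known cells sum to 15, so (3,1) = 39.
Using column 1: -10 + 39 + ? → (2,1) = 54 − 29 = 25.
From column 2, 54 − (18 + 4) gives (2,2) = 32.
From column 3, 54 − (46 + 11) gives (2,3) = -3.

-3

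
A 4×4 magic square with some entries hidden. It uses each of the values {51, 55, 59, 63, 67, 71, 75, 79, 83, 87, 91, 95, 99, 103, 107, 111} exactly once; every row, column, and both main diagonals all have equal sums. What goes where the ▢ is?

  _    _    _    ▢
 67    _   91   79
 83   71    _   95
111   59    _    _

The 16 entries sum to 1296, so each line sums to 1296/4 = 324.
Row 2 needs 324; the known cells sum to 237, so (2,2) = 87.
Row 3 must total 324; the given cells sum to 249, so (3,3) = 75.
Using column 1: 67 + 83 + 111 + ? → (1,1) = 324 − 261 = 63.
Column 2 needs 324; the known cells sum to 217, so (1,2) = 107.
From main diagonal, 324 − (63 + 87 + 75) gives (4,4) = 99.
Anti-diagonal: 91 + 71 + 111 + ? = 324, so (1,4) = 51.

51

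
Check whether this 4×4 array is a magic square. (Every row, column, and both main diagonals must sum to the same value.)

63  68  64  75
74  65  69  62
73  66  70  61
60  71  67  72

Row 1: 63 + 68 + 64 + 75 = 270.
Row 2: 74 + 65 + 69 + 62 = 270.
Row 3: 73 + 66 + 70 + 61 = 270.
Row 4: 60 + 71 + 67 + 72 = 270.
Column 1: 63 + 74 + 73 + 60 = 270.
Column 2: 68 + 65 + 66 + 71 = 270.
Column 3: 64 + 69 + 70 + 67 = 270.
Column 4: 75 + 62 + 61 + 72 = 270.
Main diagonal: 63 + 65 + 70 + 72 = 270.
Anti-diagonal: 75 + 69 + 66 + 60 = 270.
All lines sum to 270.

Yes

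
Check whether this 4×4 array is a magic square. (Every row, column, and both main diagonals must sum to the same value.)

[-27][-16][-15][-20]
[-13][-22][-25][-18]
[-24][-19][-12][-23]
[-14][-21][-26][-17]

Row 1: -27 + (-16) + (-15) + (-20) = -78.
Row 2: -13 + (-22) + (-25) + (-18) = -78.
Row 3: -24 + (-19) + (-12) + (-23) = -78.
Row 4: -14 + (-21) + (-26) + (-17) = -78.
Column 1: -27 + (-13) + (-24) + (-14) = -78.
Column 2: -16 + (-22) + (-19) + (-21) = -78.
Column 3: -15 + (-25) + (-12) + (-26) = -78.
Column 4: -20 + (-18) + (-23) + (-17) = -78.
Main diagonal: -27 + (-22) + (-12) + (-17) = -78.
Anti-diagonal: -20 + (-25) + (-19) + (-14) = -78.
All lines sum to -78.

Yes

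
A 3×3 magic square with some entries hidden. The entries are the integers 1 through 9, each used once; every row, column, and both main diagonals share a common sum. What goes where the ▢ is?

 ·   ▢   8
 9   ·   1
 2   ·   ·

3

The entries are 1 through 9, which sum to 45, so each line sums to 45/3 = 15.
Row 2 needs 15; the known cells sum to 10, so (2,2) = 5.
The remaining cell in column 1 is (1,1) = 15 − 11 = 4.
From column 3, 15 − (8 + 1) gives (3,3) = 6.
Row 1 needs 15; the known cells sum to 12, so (1,2) = 3.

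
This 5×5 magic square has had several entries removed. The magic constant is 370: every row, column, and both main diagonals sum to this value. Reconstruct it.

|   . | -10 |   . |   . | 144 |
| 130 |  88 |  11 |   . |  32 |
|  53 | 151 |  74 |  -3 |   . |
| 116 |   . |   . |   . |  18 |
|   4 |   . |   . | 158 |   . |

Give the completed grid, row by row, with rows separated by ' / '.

From row 2, 370 − (130 + 88 + 11 + 32) gives (2,4) = 109.
Row 3 must total 370; the given cells sum to 275, so (3,5) = 95.
Column 1: 130 + 53 + 116 + 4 + ? = 370, so (1,1) = 67.
From column 5, 370 − (144 + 32 + 95 + 18) gives (5,5) = 81.
Main diagonal needs 370; the known cells sum to 310, so (4,4) = 60.
Anti-diagonal: 144 + 109 + 74 + 4 + ? = 370, so (4,2) = 39.
Using row 4: 116 + 39 + 60 + 18 + ? → (4,3) = 370 − 233 = 137.
Column 2: -10 + 88 + 151 + 39 + ? = 370, so (5,2) = 102.
The remaining cell in column 4 is (1,4) = 370 − 324 = 46.
Row 1: 67 + (-10) + 46 + 144 + ? = 370, so (1,3) = 123.
Row 5 must total 370; the given cells sum to 345, so (5,3) = 25.

67 -10 123 46 144 / 130 88 11 109 32 / 53 151 74 -3 95 / 116 39 137 60 18 / 4 102 25 158 81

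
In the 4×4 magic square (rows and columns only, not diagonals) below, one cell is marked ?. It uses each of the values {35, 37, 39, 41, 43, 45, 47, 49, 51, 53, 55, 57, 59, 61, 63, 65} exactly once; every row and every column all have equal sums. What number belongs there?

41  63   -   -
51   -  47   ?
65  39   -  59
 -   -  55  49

The 16 entries sum to 800, so each line sums to 800/4 = 200.
Row 3 needs 200; the known cells sum to 163, so (3,3) = 37.
The remaining cell in column 1 is (4,1) = 200 − 157 = 43.
Column 3 needs 200; the known cells sum to 139, so (1,3) = 61.
Row 1: 41 + 63 + 61 + ? = 200, so (1,4) = 35.
Row 4 must total 200; the given cells sum to 147, so (4,2) = 53.
From column 2, 200 − (63 + 39 + 53) gives (2,2) = 45.
Column 4 needs 200; the known cells sum to 143, so (2,4) = 57.

57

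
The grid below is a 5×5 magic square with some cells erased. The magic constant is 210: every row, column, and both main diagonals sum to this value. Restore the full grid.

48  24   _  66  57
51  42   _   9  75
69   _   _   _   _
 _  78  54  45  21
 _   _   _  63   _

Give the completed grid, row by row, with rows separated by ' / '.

48 24 15 66 57 / 51 42 33 9 75 / 69 60 36 27 18 / 12 78 54 45 21 / 30 6 72 63 39

The remaining cell in row 1 is (1,3) = 210 − 195 = 15.
Row 2: 51 + 42 + 9 + 75 + ? = 210, so (2,3) = 33.
Row 4: 78 + 54 + 45 + 21 + ? = 210, so (4,1) = 12.
Column 1 needs 210; the known cells sum to 180, so (5,1) = 30.
The remaining cell in column 4 is (3,4) = 210 − 183 = 27.
From anti-diagonal, 210 − (57 + 9 + 78 + 30) gives (3,3) = 36.
From column 3, 210 − (15 + 33 + 36 + 54) gives (5,3) = 72.
The remaining cell in main diagonal is (5,5) = 210 − 171 = 39.
The remaining cell in row 5 is (5,2) = 210 − 204 = 6.
Column 2 must total 210; the given cells sum to 150, so (3,2) = 60.
Column 5 must total 210; the given cells sum to 192, so (3,5) = 18.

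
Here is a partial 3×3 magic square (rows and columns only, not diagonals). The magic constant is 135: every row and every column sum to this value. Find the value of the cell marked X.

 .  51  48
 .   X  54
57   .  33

From row 1, 135 − (51 + 48) gives (1,1) = 36.
Row 3 needs 135; the known cells sum to 90, so (3,2) = 45.
Column 1 must total 135; the given cells sum to 93, so (2,1) = 42.
Column 2: 51 + 45 + ? = 135, so (2,2) = 39.

39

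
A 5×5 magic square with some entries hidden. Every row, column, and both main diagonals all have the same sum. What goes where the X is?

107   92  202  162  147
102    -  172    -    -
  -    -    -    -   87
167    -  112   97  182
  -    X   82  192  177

122

Row 1 is complete and sums to 710; that is the magic constant.
Row 4: 167 + 112 + 97 + 182 + ? = 710, so (4,2) = 152.
Using column 3: 202 + 172 + 112 + 82 + ? → (3,3) = 710 − 568 = 142.
The remaining cell in column 5 is (2,5) = 710 − 593 = 117.
Main diagonal: 107 + 142 + 97 + 177 + ? = 710, so (2,2) = 187.
Using row 2: 102 + 187 + 172 + 117 + ? → (2,4) = 710 − 578 = 132.
Column 4: 162 + 132 + 97 + 192 + ? = 710, so (3,4) = 127.
Using anti-diagonal: 147 + 132 + 142 + 152 + ? → (5,1) = 710 − 573 = 137.
From row 5, 710 − (137 + 82 + 192 + 177) gives (5,2) = 122.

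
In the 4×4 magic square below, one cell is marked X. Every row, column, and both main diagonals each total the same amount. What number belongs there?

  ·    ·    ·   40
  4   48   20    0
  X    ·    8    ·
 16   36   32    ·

24

Row 2 is complete and sums to 72; that is the magic constant.
Row 4 must total 72; the given cells sum to 84, so (4,4) = -12.
Column 3: 20 + 8 + 32 + ? = 72, so (1,3) = 12.
Using column 4: 40 + 0 + (-12) + ? → (3,4) = 72 − 28 = 44.
The remaining cell in main diagonal is (1,1) = 72 − 44 = 28.
Anti-diagonal needs 72; the known cells sum to 76, so (3,2) = -4.
Using row 1: 28 + 12 + 40 + ? → (1,2) = 72 − 80 = -8.
The remaining cell in row 3 is (3,1) = 72 − 48 = 24.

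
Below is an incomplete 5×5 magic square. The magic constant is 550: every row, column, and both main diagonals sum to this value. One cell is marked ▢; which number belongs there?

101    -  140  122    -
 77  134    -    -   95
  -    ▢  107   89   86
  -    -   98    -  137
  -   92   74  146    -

125

Column 3 needs 550; the known cells sum to 419, so (2,3) = 131.
Row 2 needs 550; the known cells sum to 437, so (2,4) = 113.
From column 4, 550 − (122 + 113 + 89 + 146) gives (4,4) = 80.
From main diagonal, 550 − (101 + 134 + 107 + 80) gives (5,5) = 128.
Row 5: 92 + 74 + 146 + 128 + ? = 550, so (5,1) = 110.
Column 5 must total 550; the given cells sum to 446, so (1,5) = 104.
Using anti-diagonal: 104 + 113 + 107 + 110 + ? → (4,2) = 550 − 434 = 116.
Row 1: 101 + 140 + 122 + 104 + ? = 550, so (1,2) = 83.
Row 4: 116 + 98 + 80 + 137 + ? = 550, so (4,1) = 119.
From column 1, 550 − (101 + 77 + 119 + 110) gives (3,1) = 143.
Column 2 needs 550; the known cells sum to 425, so (3,2) = 125.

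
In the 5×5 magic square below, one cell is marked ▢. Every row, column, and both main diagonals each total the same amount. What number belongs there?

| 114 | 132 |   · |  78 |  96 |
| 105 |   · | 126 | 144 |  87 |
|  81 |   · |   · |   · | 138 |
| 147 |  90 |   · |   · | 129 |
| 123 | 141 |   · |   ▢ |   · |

102

Column 1 is complete and sums to 570; that is the magic constant.
From row 1, 570 − (114 + 132 + 78 + 96) gives (1,3) = 150.
Row 2 needs 570; the known cells sum to 462, so (2,2) = 108.
Using column 2: 132 + 108 + 90 + 141 + ? → (3,2) = 570 − 471 = 99.
From column 5, 570 − (96 + 87 + 138 + 129) gives (5,5) = 120.
Anti-diagonal must total 570; the given cells sum to 453, so (3,3) = 117.
Row 3: 81 + 99 + 117 + 138 + ? = 570, so (3,4) = 135.
Main diagonal must total 570; the given cells sum to 459, so (4,4) = 111.
The remaining cell in row 4 is (4,3) = 570 − 477 = 93.
Column 3 needs 570; the known cells sum to 486, so (5,3) = 84.
Using column 4: 78 + 144 + 135 + 111 + ? → (5,4) = 570 − 468 = 102.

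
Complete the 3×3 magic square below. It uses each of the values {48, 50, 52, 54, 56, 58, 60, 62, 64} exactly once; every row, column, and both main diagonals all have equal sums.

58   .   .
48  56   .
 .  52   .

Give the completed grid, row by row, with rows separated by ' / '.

The 9 entries sum to 504, so each line sums to 504/3 = 168.
The remaining cell in row 2 is (2,3) = 168 − 104 = 64.
The remaining cell in column 1 is (3,1) = 168 − 106 = 62.
Using column 2: 56 + 52 + ? → (1,2) = 168 − 108 = 60.
Main diagonal must total 168; the given cells sum to 114, so (3,3) = 54.
Anti-diagonal: 56 + 62 + ? = 168, so (1,3) = 50.

58 60 50 / 48 56 64 / 62 52 54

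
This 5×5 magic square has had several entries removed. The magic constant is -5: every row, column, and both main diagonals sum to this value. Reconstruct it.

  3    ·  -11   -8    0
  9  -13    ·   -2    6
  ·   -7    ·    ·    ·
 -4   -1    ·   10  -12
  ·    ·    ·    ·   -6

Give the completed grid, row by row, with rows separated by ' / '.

3 11 -11 -8 0 / 9 -13 -5 -2 6 / -10 -7 1 4 7 / -4 -1 2 10 -12 / -3 5 8 -9 -6

The remaining cell in row 1 is (1,2) = -5 − (-16) = 11.
Row 2 needs -5; the known cells sum to 0, so (2,3) = -5.
Row 4: -4 + (-1) + 10 + (-12) + ? = -5, so (4,3) = 2.
Column 2 needs -5; the known cells sum to -10, so (5,2) = 5.
Column 5: 0 + 6 + (-12) + (-6) + ? = -5, so (3,5) = 7.
The remaining cell in main diagonal is (3,3) = -5 − (-6) = 1.
Anti-diagonal must total -5; the given cells sum to -2, so (5,1) = -3.
Column 1: 3 + 9 + (-4) + (-3) + ? = -5, so (3,1) = -10.
The remaining cell in column 3 is (5,3) = -5 − (-13) = 8.
Row 3 must total -5; the given cells sum to -9, so (3,4) = 4.
Using row 5: -3 + 5 + 8 + (-6) + ? → (5,4) = -5 − 4 = -9.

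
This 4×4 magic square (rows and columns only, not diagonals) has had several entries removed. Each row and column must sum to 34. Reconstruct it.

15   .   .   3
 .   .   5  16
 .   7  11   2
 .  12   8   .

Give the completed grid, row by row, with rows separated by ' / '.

The remaining cell in row 3 is (3,1) = 34 − 20 = 14.
The remaining cell in column 3 is (1,3) = 34 − 24 = 10.
The remaining cell in column 4 is (4,4) = 34 − 21 = 13.
From row 1, 34 − (15 + 10 + 3) gives (1,2) = 6.
From row 4, 34 − (12 + 8 + 13) gives (4,1) = 1.
The remaining cell in column 1 is (2,1) = 34 − 30 = 4.
The remaining cell in column 2 is (2,2) = 34 − 25 = 9.

15 6 10 3 / 4 9 5 16 / 14 7 11 2 / 1 12 8 13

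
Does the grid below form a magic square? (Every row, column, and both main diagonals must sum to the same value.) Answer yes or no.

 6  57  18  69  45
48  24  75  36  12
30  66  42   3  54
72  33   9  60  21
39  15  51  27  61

Row 1: 6 + 57 + 18 + 69 + 45 = 195.
Row 2: 48 + 24 + 75 + 36 + 12 = 195.
Row 3: 30 + 66 + 42 + 3 + 54 = 195.
Row 4: 72 + 33 + 9 + 60 + 21 = 195.
Row 5: 39 + 15 + 51 + 27 + 61 = 193.
Column 1: 6 + 48 + 30 + 72 + 39 = 195.
Column 2: 57 + 24 + 66 + 33 + 15 = 195.
Column 3: 18 + 75 + 42 + 9 + 51 = 195.
Column 4: 69 + 36 + 3 + 60 + 27 = 195.
Column 5: 45 + 12 + 54 + 21 + 61 = 193.
Main diagonal: 6 + 24 + 42 + 60 + 61 = 193.
Anti-diagonal: 45 + 36 + 42 + 33 + 39 = 195.

No — column 2 sums to 195 but column 5 sums to 193.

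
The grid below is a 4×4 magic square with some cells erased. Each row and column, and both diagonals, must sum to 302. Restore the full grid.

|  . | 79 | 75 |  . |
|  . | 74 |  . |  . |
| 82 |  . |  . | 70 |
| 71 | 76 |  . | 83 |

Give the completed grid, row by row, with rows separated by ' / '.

68 79 75 80 / 81 74 78 69 / 82 73 77 70 / 71 76 72 83

Row 4 needs 302; the known cells sum to 230, so (4,3) = 72.
Column 2: 79 + 74 + 76 + ? = 302, so (3,2) = 73.
Row 3 must total 302; the given cells sum to 225, so (3,3) = 77.
Using column 3: 75 + 77 + 72 + ? → (2,3) = 302 − 224 = 78.
Main diagonal must total 302; the given cells sum to 234, so (1,1) = 68.
Anti-diagonal must total 302; the given cells sum to 222, so (1,4) = 80.
Column 1: 68 + 82 + 71 + ? = 302, so (2,1) = 81.
Column 4 must total 302; the given cells sum to 233, so (2,4) = 69.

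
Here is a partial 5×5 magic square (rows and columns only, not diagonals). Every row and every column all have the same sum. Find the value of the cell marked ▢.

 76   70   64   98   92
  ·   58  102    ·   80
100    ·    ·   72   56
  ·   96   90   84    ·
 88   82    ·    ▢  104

Row 1 is complete and sums to 400; that is the magic constant.
Column 2: 70 + 58 + 96 + 82 + ? = 400, so (3,2) = 94.
Using column 5: 92 + 80 + 56 + 104 + ? → (4,5) = 400 − 332 = 68.
Row 3: 100 + 94 + 72 + 56 + ? = 400, so (3,3) = 78.
Row 4: 96 + 90 + 84 + 68 + ? = 400, so (4,1) = 62.
From column 1, 400 − (76 + 100 + 62 + 88) gives (2,1) = 74.
Column 3 needs 400; the known cells sum to 334, so (5,3) = 66.
Row 2 must total 400; the given cells sum to 314, so (2,4) = 86.
Row 5 must total 400; the given cells sum to 340, so (5,4) = 60.

60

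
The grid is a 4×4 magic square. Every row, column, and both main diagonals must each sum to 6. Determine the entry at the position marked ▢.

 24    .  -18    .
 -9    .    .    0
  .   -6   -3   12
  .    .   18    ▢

-21

From row 3, 6 − (-6 + (-3) + 12) gives (3,1) = 3.
Column 1 needs 6; the known cells sum to 18, so (4,1) = -12.
Column 3: -18 + (-3) + 18 + ? = 6, so (2,3) = 9.
Using anti-diagonal: 9 + (-6) + (-12) + ? → (1,4) = 6 − (-9) = 15.
The remaining cell in row 1 is (1,2) = 6 − 21 = -15.
Row 2 must total 6; the given cells sum to 0, so (2,2) = 6.
Column 2 must total 6; the given cells sum to -15, so (4,2) = 21.
Column 4 must total 6; the given cells sum to 27, so (4,4) = -21.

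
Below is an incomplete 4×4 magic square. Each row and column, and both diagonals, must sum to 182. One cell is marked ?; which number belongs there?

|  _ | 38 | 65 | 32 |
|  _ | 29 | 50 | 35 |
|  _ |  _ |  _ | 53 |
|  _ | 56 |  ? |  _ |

The remaining cell in row 1 is (1,1) = 182 − 135 = 47.
Row 2: 29 + 50 + 35 + ? = 182, so (2,1) = 68.
The remaining cell in column 2 is (3,2) = 182 − 123 = 59.
Using column 4: 32 + 35 + 53 + ? → (4,4) = 182 − 120 = 62.
Using main diagonal: 47 + 29 + 62 + ? → (3,3) = 182 − 138 = 44.
Anti-diagonal: 32 + 50 + 59 + ? = 182, so (4,1) = 41.
The remaining cell in row 3 is (3,1) = 182 − 156 = 26.
Row 4 must total 182; the given cells sum to 159, so (4,3) = 23.

23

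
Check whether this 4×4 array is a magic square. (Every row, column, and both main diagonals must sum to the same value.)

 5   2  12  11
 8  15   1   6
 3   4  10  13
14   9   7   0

Yes

Row 1: 5 + 2 + 12 + 11 = 30.
Row 2: 8 + 15 + 1 + 6 = 30.
Row 3: 3 + 4 + 10 + 13 = 30.
Row 4: 14 + 9 + 7 + 0 = 30.
Column 1: 5 + 8 + 3 + 14 = 30.
Column 2: 2 + 15 + 4 + 9 = 30.
Column 3: 12 + 1 + 10 + 7 = 30.
Column 4: 11 + 6 + 13 + 0 = 30.
Main diagonal: 5 + 15 + 10 + 0 = 30.
Anti-diagonal: 11 + 1 + 4 + 14 = 30.
All lines sum to 30.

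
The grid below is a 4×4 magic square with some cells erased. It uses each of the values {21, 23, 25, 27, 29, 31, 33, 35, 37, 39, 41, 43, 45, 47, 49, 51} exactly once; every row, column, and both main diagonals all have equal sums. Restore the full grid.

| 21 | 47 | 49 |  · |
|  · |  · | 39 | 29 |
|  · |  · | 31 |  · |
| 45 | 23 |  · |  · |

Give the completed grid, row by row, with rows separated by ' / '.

21 47 49 27 / 35 41 39 29 / 43 33 31 37 / 45 23 25 51

The 16 entries sum to 576, so each line sums to 576/4 = 144.
Using row 1: 21 + 47 + 49 + ? → (1,4) = 144 − 117 = 27.
From column 3, 144 − (49 + 39 + 31) gives (4,3) = 25.
The remaining cell in anti-diagonal is (3,2) = 144 − 111 = 33.
From row 4, 144 − (45 + 23 + 25) gives (4,4) = 51.
Using column 2: 47 + 33 + 23 + ? → (2,2) = 144 − 103 = 41.
From column 4, 144 − (27 + 29 + 51) gives (3,4) = 37.
Row 2 needs 144; the known cells sum to 109, so (2,1) = 35.
Row 3 needs 144; the known cells sum to 101, so (3,1) = 43.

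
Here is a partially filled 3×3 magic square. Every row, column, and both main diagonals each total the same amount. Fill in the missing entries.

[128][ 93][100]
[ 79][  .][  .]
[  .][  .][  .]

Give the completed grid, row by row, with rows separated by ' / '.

Row 1 is already complete: 128 + 93 + 100 = 321, so that is the magic constant.
Column 1 needs 321; the known cells sum to 207, so (3,1) = 114.
Anti-diagonal must total 321; the given cells sum to 214, so (2,2) = 107.
The remaining cell in row 2 is (2,3) = 321 − 186 = 135.
Column 2: 93 + 107 + ? = 321, so (3,2) = 121.
From column 3, 321 − (100 + 135) gives (3,3) = 86.

128 93 100 / 79 107 135 / 114 121 86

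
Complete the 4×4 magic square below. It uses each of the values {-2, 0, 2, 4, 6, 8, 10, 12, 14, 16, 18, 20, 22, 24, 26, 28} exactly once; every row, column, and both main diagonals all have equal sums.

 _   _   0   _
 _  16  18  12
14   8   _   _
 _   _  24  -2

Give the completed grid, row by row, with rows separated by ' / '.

28 2 0 22 / 6 16 18 12 / 14 8 10 20 / 4 26 24 -2

The 16 entries sum to 208, so each line sums to 208/4 = 52.
Row 2 needs 52; the known cells sum to 46, so (2,1) = 6.
Column 3: 0 + 18 + 24 + ? = 52, so (3,3) = 10.
Using main diagonal: 16 + 10 + (-2) + ? → (1,1) = 52 − 24 = 28.
Row 3 needs 52; the known cells sum to 32, so (3,4) = 20.
Column 1 needs 52; the known cells sum to 48, so (4,1) = 4.
From column 4, 52 − (12 + 20 + (-2)) gives (1,4) = 22.
The remaining cell in row 1 is (1,2) = 52 − 50 = 2.
The remaining cell in row 4 is (4,2) = 52 − 26 = 26.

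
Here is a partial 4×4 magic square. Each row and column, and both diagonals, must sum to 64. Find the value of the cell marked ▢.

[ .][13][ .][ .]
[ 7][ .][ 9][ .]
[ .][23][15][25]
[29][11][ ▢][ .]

Using row 3: 23 + 15 + 25 + ? → (3,1) = 64 − 63 = 1.
From column 1, 64 − (7 + 1 + 29) gives (1,1) = 27.
Column 2 needs 64; the known cells sum to 47, so (2,2) = 17.
From main diagonal, 64 − (27 + 17 + 15) gives (4,4) = 5.
Anti-diagonal needs 64; the known cells sum to 61, so (1,4) = 3.
Row 1 must total 64; the given cells sum to 43, so (1,3) = 21.
Row 2 needs 64; the known cells sum to 33, so (2,4) = 31.
Row 4 must total 64; the given cells sum to 45, so (4,3) = 19.

19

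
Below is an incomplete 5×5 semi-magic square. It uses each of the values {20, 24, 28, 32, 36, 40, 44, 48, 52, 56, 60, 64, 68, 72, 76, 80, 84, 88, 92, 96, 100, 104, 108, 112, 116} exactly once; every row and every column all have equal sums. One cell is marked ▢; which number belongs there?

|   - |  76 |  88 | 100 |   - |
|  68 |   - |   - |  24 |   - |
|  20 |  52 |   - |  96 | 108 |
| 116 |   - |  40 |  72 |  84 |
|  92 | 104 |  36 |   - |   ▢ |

The 25 entries sum to 1700, so each line sums to 1700/5 = 340.
The remaining cell in row 3 is (3,3) = 340 − 276 = 64.
Using row 4: 116 + 40 + 72 + 84 + ? → (4,2) = 340 − 312 = 28.
From column 1, 340 − (68 + 20 + 116 + 92) gives (1,1) = 44.
Column 2: 76 + 52 + 28 + 104 + ? = 340, so (2,2) = 80.
From column 3, 340 − (88 + 64 + 40 + 36) gives (2,3) = 112.
From column 4, 340 − (100 + 24 + 96 + 72) gives (5,4) = 48.
The remaining cell in row 1 is (1,5) = 340 − 308 = 32.
Row 2 needs 340; the known cells sum to 284, so (2,5) = 56.
Row 5: 92 + 104 + 36 + 48 + ? = 340, so (5,5) = 60.

60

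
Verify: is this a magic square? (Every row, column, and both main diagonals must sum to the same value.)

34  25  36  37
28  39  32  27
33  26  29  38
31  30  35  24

Row 1: 34 + 25 + 36 + 37 = 132.
Row 2: 28 + 39 + 32 + 27 = 126.
Row 3: 33 + 26 + 29 + 38 = 126.
Row 4: 31 + 30 + 35 + 24 = 120.
Column 1: 34 + 28 + 33 + 31 = 126.
Column 2: 25 + 39 + 26 + 30 = 120.
Column 3: 36 + 32 + 29 + 35 = 132.
Column 4: 37 + 27 + 38 + 24 = 126.
Main diagonal: 34 + 39 + 29 + 24 = 126.
Anti-diagonal: 37 + 32 + 26 + 31 = 126.

No — column 1 sums to 126 but row 4 sums to 120.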